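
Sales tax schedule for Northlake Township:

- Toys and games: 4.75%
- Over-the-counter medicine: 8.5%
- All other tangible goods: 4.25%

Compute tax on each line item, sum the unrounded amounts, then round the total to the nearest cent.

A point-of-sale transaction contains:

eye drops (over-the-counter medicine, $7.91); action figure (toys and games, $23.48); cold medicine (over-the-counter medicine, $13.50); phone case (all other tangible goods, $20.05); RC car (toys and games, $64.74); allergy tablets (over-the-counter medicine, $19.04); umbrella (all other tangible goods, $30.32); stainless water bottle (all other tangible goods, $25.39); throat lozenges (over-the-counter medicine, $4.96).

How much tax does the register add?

$11.27

Eye drops $7.91: over-the-counter medicine → 8.5% → $0.67235
Action figure $23.48: toys and games → 4.75% → $1.1153
Cold medicine $13.50: over-the-counter medicine → 8.5% → $1.1475
Phone case $20.05: all other tangible goods → 4.25% → $0.852125
RC car $64.74: toys and games → 4.75% → $3.07515
Allergy tablets $19.04: over-the-counter medicine → 8.5% → $1.6184
Umbrella $30.32: all other tangible goods → 4.25% → $1.2886
Stainless water bottle $25.39: all other tangible goods → 4.25% → $1.079075
Throat lozenges $4.96: over-the-counter medicine → 8.5% → $0.4216
Unrounded tax sum = $11.2701 → $11.27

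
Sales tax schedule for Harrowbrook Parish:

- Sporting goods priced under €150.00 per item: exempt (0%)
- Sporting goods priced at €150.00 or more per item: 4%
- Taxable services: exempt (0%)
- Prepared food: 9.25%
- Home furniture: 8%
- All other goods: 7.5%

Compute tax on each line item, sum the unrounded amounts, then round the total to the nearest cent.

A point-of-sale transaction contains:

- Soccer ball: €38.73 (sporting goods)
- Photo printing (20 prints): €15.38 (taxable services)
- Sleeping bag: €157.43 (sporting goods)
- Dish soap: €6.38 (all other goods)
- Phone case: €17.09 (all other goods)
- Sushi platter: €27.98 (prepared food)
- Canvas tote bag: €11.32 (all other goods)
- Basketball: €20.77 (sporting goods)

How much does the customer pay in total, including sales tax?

€306.57

Soccer ball €38.73: sporting goods, under €150.00 → 0% → €0.00
Photo printing (20 prints) €15.38: taxable services → 0% → €0.00
Sleeping bag €157.43: sporting goods, €150.00 or more → 4% → €6.2972
Dish soap €6.38: all other goods → 7.5% → €0.4785
Phone case €17.09: all other goods → 7.5% → €1.28175
Sushi platter €27.98: prepared food → 9.25% → €2.58815
Canvas tote bag €11.32: all other goods → 7.5% → €0.849
Basketball €20.77: sporting goods, under €150.00 → 0% → €0.00
Subtotal = €295.08; unrounded tax = €11.4946 → €11.49; total due = €306.57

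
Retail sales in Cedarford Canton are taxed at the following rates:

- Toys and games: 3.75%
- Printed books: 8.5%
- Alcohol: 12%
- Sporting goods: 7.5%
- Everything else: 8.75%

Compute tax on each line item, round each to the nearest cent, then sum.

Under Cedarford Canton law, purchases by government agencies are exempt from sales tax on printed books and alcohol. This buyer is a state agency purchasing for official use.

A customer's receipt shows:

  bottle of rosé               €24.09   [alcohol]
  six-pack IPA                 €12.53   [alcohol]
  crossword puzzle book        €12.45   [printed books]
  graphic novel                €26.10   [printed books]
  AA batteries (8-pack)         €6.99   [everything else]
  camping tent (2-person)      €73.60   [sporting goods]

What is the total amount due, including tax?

Bottle of rosé €24.09: alcohol, buyer-exempt → 0% → €0.00
Six-pack IPA €12.53: alcohol, buyer-exempt → 0% → €0.00
Crossword puzzle book €12.45: printed books, buyer-exempt → 0% → €0.00
Graphic novel €26.10: printed books, buyer-exempt → 0% → €0.00
AA batteries (8-pack) €6.99: everything else → 8.75% → €0.61
Camping tent (2-person) €73.60: sporting goods → 7.5% → €5.52
Subtotal = €155.76; tax = €6.13; total due = €161.89

€161.89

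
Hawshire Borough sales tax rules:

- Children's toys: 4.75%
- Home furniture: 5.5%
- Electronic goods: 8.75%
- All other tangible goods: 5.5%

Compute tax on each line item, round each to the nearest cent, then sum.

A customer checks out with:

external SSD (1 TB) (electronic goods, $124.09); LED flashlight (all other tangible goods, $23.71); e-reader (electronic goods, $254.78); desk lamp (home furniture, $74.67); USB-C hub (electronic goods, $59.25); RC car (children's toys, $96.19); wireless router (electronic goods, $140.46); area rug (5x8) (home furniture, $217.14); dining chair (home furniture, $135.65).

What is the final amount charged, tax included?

External SSD (1 TB) $124.09: electronic goods → 8.75% → $10.86
LED flashlight $23.71: all other tangible goods → 5.5% → $1.30
E-reader $254.78: electronic goods → 8.75% → $22.29
Desk lamp $74.67: home furniture → 5.5% → $4.11
USB-C hub $59.25: electronic goods → 8.75% → $5.18
RC car $96.19: children's toys → 4.75% → $4.57
Wireless router $140.46: electronic goods → 8.75% → $12.29
Area rug (5x8) $217.14: home furniture → 5.5% → $11.94
Dining chair $135.65: home furniture → 5.5% → $7.46
Subtotal = $1125.94; tax = $80.00; total due = $1205.94

$1205.94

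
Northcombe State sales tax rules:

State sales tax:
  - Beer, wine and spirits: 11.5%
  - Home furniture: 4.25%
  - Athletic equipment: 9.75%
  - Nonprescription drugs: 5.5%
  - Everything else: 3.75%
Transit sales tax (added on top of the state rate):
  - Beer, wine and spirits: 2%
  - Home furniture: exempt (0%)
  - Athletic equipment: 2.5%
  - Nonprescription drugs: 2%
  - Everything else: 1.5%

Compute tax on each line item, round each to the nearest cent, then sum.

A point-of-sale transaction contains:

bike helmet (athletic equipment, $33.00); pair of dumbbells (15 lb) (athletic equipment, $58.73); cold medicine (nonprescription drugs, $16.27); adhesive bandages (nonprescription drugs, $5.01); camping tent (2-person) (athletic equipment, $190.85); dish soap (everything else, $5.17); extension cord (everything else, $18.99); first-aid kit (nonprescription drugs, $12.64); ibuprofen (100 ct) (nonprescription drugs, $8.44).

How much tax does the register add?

$39.06

Bike helmet $33.00: athletic equipment → 9.75% + 2.5% transit = 12.25% → $4.04
Pair of dumbbells (15 lb) $58.73: athletic equipment → 9.75% + 2.5% transit = 12.25% → $7.19
Cold medicine $16.27: nonprescription drugs → 5.5% + 2% transit = 7.5% → $1.22
Adhesive bandages $5.01: nonprescription drugs → 5.5% + 2% transit = 7.5% → $0.38
Camping tent (2-person) $190.85: athletic equipment → 9.75% + 2.5% transit = 12.25% → $23.38
Dish soap $5.17: everything else → 3.75% + 1.5% transit = 5.25% → $0.27
Extension cord $18.99: everything else → 3.75% + 1.5% transit = 5.25% → $1.00
First-aid kit $12.64: nonprescription drugs → 5.5% + 2% transit = 7.5% → $0.95
Ibuprofen (100 ct) $8.44: nonprescription drugs → 5.5% + 2% transit = 7.5% → $0.63
Total tax = $4.04 + $7.19 + $1.22 + $0.38 + $23.38 + $0.27 + $1.00 + $0.95 + $0.63 = $39.06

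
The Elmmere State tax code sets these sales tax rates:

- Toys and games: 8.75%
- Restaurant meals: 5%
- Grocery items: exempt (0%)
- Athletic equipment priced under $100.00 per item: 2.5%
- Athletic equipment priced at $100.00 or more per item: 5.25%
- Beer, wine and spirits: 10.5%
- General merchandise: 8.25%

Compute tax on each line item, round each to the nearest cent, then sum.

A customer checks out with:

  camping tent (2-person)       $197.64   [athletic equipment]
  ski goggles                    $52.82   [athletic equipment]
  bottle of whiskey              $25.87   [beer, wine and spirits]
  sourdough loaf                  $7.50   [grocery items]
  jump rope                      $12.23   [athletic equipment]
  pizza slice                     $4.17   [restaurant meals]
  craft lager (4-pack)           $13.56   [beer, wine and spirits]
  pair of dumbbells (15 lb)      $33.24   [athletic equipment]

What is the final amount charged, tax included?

Camping tent (2-person) $197.64: athletic equipment, $100.00 or more → 5.25% → $10.38
Ski goggles $52.82: athletic equipment, under $100.00 → 2.5% → $1.32
Bottle of whiskey $25.87: beer, wine and spirits → 10.5% → $2.72
Sourdough loaf $7.50: grocery items → 0% → $0.00
Jump rope $12.23: athletic equipment, under $100.00 → 2.5% → $0.31
Pizza slice $4.17: restaurant meals → 5% → $0.21
Craft lager (4-pack) $13.56: beer, wine and spirits → 10.5% → $1.42
Pair of dumbbells (15 lb) $33.24: athletic equipment, under $100.00 → 2.5% → $0.83
Subtotal = $347.03; tax = $17.19; total due = $364.22

$364.22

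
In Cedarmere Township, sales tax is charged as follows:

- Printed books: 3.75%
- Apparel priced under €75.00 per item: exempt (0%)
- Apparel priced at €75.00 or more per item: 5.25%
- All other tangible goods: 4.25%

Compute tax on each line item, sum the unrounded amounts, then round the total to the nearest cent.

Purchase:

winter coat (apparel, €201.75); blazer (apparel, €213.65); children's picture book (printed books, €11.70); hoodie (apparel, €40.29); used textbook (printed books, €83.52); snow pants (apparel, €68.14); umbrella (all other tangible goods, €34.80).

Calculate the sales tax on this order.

€26.86

Winter coat €201.75: apparel, €75.00 or more → 5.25% → €10.591875
Blazer €213.65: apparel, €75.00 or more → 5.25% → €11.216625
Children's picture book €11.70: printed books → 3.75% → €0.43875
Hoodie €40.29: apparel, under €75.00 → 0% → €0.00
Used textbook €83.52: printed books → 3.75% → €3.132
Snow pants €68.14: apparel, under €75.00 → 0% → €0.00
Umbrella €34.80: all other tangible goods → 4.25% → €1.479
Unrounded tax sum = €26.85825 → €26.86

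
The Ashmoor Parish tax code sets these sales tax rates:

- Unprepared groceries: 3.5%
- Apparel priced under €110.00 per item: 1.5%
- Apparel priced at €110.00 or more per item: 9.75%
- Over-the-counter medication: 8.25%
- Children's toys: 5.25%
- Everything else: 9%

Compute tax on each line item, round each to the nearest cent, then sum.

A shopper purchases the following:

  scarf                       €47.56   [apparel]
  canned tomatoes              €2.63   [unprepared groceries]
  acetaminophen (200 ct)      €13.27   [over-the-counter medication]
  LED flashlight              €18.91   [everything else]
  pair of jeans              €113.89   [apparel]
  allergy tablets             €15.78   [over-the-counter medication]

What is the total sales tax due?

Scarf €47.56: apparel, under €110.00 → 1.5% → €0.71
Canned tomatoes €2.63: unprepared groceries → 3.5% → €0.09
Acetaminophen (200 ct) €13.27: over-the-counter medication → 8.25% → €1.09
LED flashlight €18.91: everything else → 9% → €1.70
Pair of jeans €113.89: apparel, €110.00 or more → 9.75% → €11.10
Allergy tablets €15.78: over-the-counter medication → 8.25% → €1.30
Total tax = €0.71 + €0.09 + €1.09 + €1.70 + €11.10 + €1.30 = €15.99

€15.99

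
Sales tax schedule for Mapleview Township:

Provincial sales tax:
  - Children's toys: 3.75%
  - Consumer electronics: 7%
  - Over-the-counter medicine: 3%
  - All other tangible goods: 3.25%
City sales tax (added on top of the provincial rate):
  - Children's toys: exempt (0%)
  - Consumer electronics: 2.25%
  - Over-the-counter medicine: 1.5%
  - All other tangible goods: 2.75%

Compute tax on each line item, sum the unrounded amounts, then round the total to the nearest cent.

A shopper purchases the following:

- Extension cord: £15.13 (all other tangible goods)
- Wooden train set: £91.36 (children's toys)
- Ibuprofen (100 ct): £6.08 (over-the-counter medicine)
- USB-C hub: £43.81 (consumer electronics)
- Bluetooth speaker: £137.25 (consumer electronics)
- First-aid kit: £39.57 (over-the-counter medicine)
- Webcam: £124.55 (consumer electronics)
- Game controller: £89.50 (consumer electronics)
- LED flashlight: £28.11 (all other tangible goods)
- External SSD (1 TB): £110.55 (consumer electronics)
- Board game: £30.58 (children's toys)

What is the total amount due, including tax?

Extension cord £15.13: all other tangible goods → 3.25% + 2.75% city = 6% → £0.9078
Wooden train set £91.36: children's toys → 3.75% + 0% city = 3.75% → £3.426
Ibuprofen (100 ct) £6.08: over-the-counter medicine → 3% + 1.5% city = 4.5% → £0.2736
USB-C hub £43.81: consumer electronics → 7% + 2.25% city = 9.25% → £4.052425
Bluetooth speaker £137.25: consumer electronics → 7% + 2.25% city = 9.25% → £12.695625
First-aid kit £39.57: over-the-counter medicine → 3% + 1.5% city = 4.5% → £1.78065
Webcam £124.55: consumer electronics → 7% + 2.25% city = 9.25% → £11.520875
Game controller £89.50: consumer electronics → 7% + 2.25% city = 9.25% → £8.27875
LED flashlight £28.11: all other tangible goods → 3.25% + 2.75% city = 6% → £1.6866
External SSD (1 TB) £110.55: consumer electronics → 7% + 2.25% city = 9.25% → £10.225875
Board game £30.58: children's toys → 3.75% + 0% city = 3.75% → £1.14675
Subtotal = £716.49; unrounded tax = £55.99495 → £55.99; total due = £772.48

£772.48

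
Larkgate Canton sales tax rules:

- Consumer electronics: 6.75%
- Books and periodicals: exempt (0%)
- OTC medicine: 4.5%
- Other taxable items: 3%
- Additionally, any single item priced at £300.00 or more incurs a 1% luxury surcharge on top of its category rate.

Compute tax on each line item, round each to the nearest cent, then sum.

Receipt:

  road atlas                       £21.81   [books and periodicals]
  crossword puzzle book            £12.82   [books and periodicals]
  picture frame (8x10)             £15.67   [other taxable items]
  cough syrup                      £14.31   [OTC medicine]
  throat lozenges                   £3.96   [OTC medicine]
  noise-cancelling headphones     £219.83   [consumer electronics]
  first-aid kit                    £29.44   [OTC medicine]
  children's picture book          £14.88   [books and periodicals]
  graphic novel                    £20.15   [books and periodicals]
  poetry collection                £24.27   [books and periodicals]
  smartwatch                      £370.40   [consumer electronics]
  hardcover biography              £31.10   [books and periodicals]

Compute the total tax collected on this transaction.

Road atlas £21.81: books and periodicals → 0% → £0.00
Crossword puzzle book £12.82: books and periodicals → 0% → £0.00
Picture frame (8x10) £15.67: other taxable items → 3% → £0.47
Cough syrup £14.31: OTC medicine → 4.5% → £0.64
Throat lozenges £3.96: OTC medicine → 4.5% → £0.18
Noise-cancelling headphones £219.83: consumer electronics → 6.75% → £14.84
First-aid kit £29.44: OTC medicine → 4.5% → £1.32
Children's picture book £14.88: books and periodicals → 0% → £0.00
Graphic novel £20.15: books and periodicals → 0% → £0.00
Poetry collection £24.27: books and periodicals → 0% → £0.00
Smartwatch £370.40: consumer electronics → 6.75% + 1% surcharge = 7.75% → £28.71
Hardcover biography £31.10: books and periodicals → 0% → £0.00
Total tax = £0.47 + £0.64 + £0.18 + £14.84 + £1.32 + £28.71 = £46.16

£46.16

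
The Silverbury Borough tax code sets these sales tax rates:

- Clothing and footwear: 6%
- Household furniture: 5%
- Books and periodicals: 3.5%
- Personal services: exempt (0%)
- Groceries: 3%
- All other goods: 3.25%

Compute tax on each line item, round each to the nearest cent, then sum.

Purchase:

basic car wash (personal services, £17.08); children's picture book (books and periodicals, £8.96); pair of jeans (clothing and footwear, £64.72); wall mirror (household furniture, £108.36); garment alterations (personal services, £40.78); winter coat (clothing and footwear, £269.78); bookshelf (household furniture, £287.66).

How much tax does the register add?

Basic car wash £17.08: personal services → 0% → £0.00
Children's picture book £8.96: books and periodicals → 3.5% → £0.31
Pair of jeans £64.72: clothing and footwear → 6% → £3.88
Wall mirror £108.36: household furniture → 5% → £5.42
Garment alterations £40.78: personal services → 0% → £0.00
Winter coat £269.78: clothing and footwear → 6% → £16.19
Bookshelf £287.66: household furniture → 5% → £14.38
Total tax = £0.31 + £3.88 + £5.42 + £16.19 + £14.38 = £40.18

£40.18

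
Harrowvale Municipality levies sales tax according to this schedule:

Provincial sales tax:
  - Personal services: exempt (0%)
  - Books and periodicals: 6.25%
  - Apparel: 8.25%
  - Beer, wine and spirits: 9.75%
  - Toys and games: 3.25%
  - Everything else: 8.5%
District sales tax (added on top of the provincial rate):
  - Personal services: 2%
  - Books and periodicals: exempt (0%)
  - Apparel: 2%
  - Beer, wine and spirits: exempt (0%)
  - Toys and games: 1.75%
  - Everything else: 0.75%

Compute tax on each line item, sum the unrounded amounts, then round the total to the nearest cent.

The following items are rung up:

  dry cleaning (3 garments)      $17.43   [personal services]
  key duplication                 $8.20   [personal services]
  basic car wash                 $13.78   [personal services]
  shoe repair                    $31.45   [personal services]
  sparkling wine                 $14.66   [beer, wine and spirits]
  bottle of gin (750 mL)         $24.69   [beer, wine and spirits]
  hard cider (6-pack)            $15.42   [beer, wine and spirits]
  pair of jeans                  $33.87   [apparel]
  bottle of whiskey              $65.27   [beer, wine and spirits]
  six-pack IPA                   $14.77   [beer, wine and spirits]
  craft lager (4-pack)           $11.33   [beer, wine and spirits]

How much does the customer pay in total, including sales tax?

Dry cleaning (3 garments) $17.43: personal services → 0% + 2% district = 2% → $0.3486
Key duplication $8.20: personal services → 0% + 2% district = 2% → $0.164
Basic car wash $13.78: personal services → 0% + 2% district = 2% → $0.2756
Shoe repair $31.45: personal services → 0% + 2% district = 2% → $0.629
Sparkling wine $14.66: beer, wine and spirits → 9.75% + 0% district = 9.75% → $1.42935
Bottle of gin (750 mL) $24.69: beer, wine and spirits → 9.75% + 0% district = 9.75% → $2.407275
Hard cider (6-pack) $15.42: beer, wine and spirits → 9.75% + 0% district = 9.75% → $1.50345
Pair of jeans $33.87: apparel → 8.25% + 2% district = 10.25% → $3.471675
Bottle of whiskey $65.27: beer, wine and spirits → 9.75% + 0% district = 9.75% → $6.363825
Six-pack IPA $14.77: beer, wine and spirits → 9.75% + 0% district = 9.75% → $1.440075
Craft lager (4-pack) $11.33: beer, wine and spirits → 9.75% + 0% district = 9.75% → $1.104675
Subtotal = $250.87; unrounded tax = $19.137525 → $19.14; total due = $270.01

$270.01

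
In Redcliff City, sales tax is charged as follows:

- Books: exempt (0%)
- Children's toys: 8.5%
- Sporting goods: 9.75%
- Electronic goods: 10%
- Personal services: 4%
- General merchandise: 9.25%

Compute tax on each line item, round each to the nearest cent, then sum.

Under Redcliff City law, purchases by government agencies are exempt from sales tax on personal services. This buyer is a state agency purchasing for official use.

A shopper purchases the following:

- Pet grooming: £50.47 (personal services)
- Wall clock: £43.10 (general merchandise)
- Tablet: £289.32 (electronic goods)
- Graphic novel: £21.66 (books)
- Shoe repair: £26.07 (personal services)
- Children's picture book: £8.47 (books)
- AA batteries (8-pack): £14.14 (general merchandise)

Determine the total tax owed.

£34.23

Pet grooming £50.47: personal services, buyer-exempt → 0% → £0.00
Wall clock £43.10: general merchandise → 9.25% → £3.99
Tablet £289.32: electronic goods → 10% → £28.93
Graphic novel £21.66: books → 0% → £0.00
Shoe repair £26.07: personal services, buyer-exempt → 0% → £0.00
Children's picture book £8.47: books → 0% → £0.00
AA batteries (8-pack) £14.14: general merchandise → 9.25% → £1.31
Total tax = £3.99 + £28.93 + £1.31 = £34.23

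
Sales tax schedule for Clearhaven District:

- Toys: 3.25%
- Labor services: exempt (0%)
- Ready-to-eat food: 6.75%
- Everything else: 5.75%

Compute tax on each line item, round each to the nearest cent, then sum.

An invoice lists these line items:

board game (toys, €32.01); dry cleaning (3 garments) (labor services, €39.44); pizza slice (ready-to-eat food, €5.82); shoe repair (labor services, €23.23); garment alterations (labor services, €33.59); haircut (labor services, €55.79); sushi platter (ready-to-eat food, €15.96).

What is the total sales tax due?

Board game €32.01: toys → 3.25% → €1.04
Dry cleaning (3 garments) €39.44: labor services → 0% → €0.00
Pizza slice €5.82: ready-to-eat food → 6.75% → €0.39
Shoe repair €23.23: labor services → 0% → €0.00
Garment alterations €33.59: labor services → 0% → €0.00
Haircut €55.79: labor services → 0% → €0.00
Sushi platter €15.96: ready-to-eat food → 6.75% → €1.08
Total tax = €1.04 + €0.39 + €1.08 = €2.51

€2.51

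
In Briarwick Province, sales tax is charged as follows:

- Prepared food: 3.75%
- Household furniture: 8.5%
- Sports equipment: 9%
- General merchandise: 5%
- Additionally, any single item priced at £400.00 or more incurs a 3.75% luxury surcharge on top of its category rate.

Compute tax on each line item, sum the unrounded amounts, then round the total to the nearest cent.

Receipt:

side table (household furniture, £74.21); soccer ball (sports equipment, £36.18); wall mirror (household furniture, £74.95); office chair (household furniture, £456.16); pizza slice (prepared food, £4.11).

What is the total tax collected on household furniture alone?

Side table £74.21: household furniture → 8.5% → £6.30785
Wall mirror £74.95: household furniture → 8.5% → £6.37075
Office chair £456.16: household furniture → 8.5% + 3.75% surcharge = 12.25% → £55.8796
Tax on household furniture: unrounded sum = £68.5582 → £68.56

£68.56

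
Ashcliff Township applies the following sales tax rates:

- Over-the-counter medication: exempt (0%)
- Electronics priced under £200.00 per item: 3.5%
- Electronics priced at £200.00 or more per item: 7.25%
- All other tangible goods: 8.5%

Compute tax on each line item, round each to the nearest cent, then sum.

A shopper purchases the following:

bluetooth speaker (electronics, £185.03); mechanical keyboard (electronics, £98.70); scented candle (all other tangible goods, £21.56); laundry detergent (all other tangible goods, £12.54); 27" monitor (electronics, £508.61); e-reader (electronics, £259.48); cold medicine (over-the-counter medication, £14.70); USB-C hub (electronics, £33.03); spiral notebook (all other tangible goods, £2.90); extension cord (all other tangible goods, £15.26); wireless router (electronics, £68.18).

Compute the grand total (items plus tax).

Bluetooth speaker £185.03: electronics, under £200.00 → 3.5% → £6.48
Mechanical keyboard £98.70: electronics, under £200.00 → 3.5% → £3.45
Scented candle £21.56: all other tangible goods → 8.5% → £1.83
Laundry detergent £12.54: all other tangible goods → 8.5% → £1.07
27" monitor £508.61: electronics, £200.00 or more → 7.25% → £36.87
E-reader £259.48: electronics, £200.00 or more → 7.25% → £18.81
Cold medicine £14.70: over-the-counter medication → 0% → £0.00
USB-C hub £33.03: electronics, under £200.00 → 3.5% → £1.16
Spiral notebook £2.90: all other tangible goods → 8.5% → £0.25
Extension cord £15.26: all other tangible goods → 8.5% → £1.30
Wireless router £68.18: electronics, under £200.00 → 3.5% → £2.39
Subtotal = £1219.99; tax = £73.61; total due = £1293.60

£1293.60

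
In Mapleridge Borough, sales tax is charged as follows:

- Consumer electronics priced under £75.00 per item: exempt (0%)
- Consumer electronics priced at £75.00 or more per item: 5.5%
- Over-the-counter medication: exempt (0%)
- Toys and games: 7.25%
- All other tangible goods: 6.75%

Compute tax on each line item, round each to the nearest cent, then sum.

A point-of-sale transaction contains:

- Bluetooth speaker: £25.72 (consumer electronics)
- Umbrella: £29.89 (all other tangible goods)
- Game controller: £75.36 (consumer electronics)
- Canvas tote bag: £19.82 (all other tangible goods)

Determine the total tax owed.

Bluetooth speaker £25.72: consumer electronics, under £75.00 → 0% → £0.00
Umbrella £29.89: all other tangible goods → 6.75% → £2.02
Game controller £75.36: consumer electronics, £75.00 or more → 5.5% → £4.14
Canvas tote bag £19.82: all other tangible goods → 6.75% → £1.34
Total tax = £2.02 + £4.14 + £1.34 = £7.50

£7.50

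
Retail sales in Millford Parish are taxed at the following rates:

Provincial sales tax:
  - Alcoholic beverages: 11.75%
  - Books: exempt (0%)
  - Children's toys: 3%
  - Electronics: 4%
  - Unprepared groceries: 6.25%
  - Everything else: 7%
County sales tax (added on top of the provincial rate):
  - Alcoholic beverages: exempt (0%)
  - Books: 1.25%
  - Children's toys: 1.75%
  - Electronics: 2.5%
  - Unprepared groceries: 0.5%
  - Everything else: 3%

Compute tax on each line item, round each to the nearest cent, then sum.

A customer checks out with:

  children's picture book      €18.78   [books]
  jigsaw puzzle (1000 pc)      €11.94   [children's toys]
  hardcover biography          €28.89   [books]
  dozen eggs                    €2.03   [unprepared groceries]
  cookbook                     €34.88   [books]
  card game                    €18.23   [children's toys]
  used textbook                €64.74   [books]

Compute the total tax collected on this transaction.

€3.42

Children's picture book €18.78: books → 0% + 1.25% county = 1.25% → €0.23
Jigsaw puzzle (1000 pc) €11.94: children's toys → 3% + 1.75% county = 4.75% → €0.57
Hardcover biography €28.89: books → 0% + 1.25% county = 1.25% → €0.36
Dozen eggs €2.03: unprepared groceries → 6.25% + 0.5% county = 6.75% → €0.14
Cookbook €34.88: books → 0% + 1.25% county = 1.25% → €0.44
Card game €18.23: children's toys → 3% + 1.75% county = 4.75% → €0.87
Used textbook €64.74: books → 0% + 1.25% county = 1.25% → €0.81
Total tax = €0.23 + €0.57 + €0.36 + €0.14 + €0.44 + €0.87 + €0.81 = €3.42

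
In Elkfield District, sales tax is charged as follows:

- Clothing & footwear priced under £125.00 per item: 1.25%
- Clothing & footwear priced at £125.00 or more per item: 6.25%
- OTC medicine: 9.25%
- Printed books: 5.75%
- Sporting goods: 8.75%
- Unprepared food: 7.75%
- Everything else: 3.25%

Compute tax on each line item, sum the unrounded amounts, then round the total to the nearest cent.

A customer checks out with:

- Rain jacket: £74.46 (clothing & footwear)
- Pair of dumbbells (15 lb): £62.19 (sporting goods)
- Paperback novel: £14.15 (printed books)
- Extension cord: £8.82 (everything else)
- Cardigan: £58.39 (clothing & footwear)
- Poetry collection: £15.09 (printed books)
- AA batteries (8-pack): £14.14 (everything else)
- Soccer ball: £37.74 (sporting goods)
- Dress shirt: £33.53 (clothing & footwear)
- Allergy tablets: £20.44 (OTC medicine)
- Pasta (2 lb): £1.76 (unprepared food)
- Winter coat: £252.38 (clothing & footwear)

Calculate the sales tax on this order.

Rain jacket £74.46: clothing & footwear, under £125.00 → 1.25% → £0.93075
Pair of dumbbells (15 lb) £62.19: sporting goods → 8.75% → £5.441625
Paperback novel £14.15: printed books → 5.75% → £0.813625
Extension cord £8.82: everything else → 3.25% → £0.28665
Cardigan £58.39: clothing & footwear, under £125.00 → 1.25% → £0.729875
Poetry collection £15.09: printed books → 5.75% → £0.867675
AA batteries (8-pack) £14.14: everything else → 3.25% → £0.45955
Soccer ball £37.74: sporting goods → 8.75% → £3.30225
Dress shirt £33.53: clothing & footwear, under £125.00 → 1.25% → £0.419125
Allergy tablets £20.44: OTC medicine → 9.25% → £1.8907
Pasta (2 lb) £1.76: unprepared food → 7.75% → £0.1364
Winter coat £252.38: clothing & footwear, £125.00 or more → 6.25% → £15.77375
Unrounded tax sum = £31.051975 → £31.05

£31.05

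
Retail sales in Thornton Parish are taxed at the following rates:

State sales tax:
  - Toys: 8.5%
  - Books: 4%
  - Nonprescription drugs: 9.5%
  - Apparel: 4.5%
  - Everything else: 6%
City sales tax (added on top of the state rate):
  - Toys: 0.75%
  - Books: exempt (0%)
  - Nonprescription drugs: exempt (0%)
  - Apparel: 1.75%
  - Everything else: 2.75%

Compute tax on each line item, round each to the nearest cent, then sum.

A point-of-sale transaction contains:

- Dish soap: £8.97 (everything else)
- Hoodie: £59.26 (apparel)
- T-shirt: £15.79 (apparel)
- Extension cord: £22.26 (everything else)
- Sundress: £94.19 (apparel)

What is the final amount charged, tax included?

Dish soap £8.97: everything else → 6% + 2.75% city = 8.75% → £0.78
Hoodie £59.26: apparel → 4.5% + 1.75% city = 6.25% → £3.70
T-shirt £15.79: apparel → 4.5% + 1.75% city = 6.25% → £0.99
Extension cord £22.26: everything else → 6% + 2.75% city = 8.75% → £1.95
Sundress £94.19: apparel → 4.5% + 1.75% city = 6.25% → £5.89
Subtotal = £200.47; tax = £13.31; total due = £213.78

£213.78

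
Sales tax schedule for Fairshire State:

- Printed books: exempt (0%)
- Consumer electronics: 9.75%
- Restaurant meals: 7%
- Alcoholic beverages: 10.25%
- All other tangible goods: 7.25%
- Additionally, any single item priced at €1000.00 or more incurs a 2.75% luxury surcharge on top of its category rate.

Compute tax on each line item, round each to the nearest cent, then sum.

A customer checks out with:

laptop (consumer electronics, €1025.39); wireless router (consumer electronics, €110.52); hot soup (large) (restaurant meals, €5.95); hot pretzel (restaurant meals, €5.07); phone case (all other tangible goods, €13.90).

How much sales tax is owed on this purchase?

Laptop €1025.39: consumer electronics → 9.75% + 2.75% surcharge = 12.5% → €128.17
Wireless router €110.52: consumer electronics → 9.75% → €10.78
Hot soup (large) €5.95: restaurant meals → 7% → €0.42
Hot pretzel €5.07: restaurant meals → 7% → €0.35
Phone case €13.90: all other tangible goods → 7.25% → €1.01
Total tax = €128.17 + €10.78 + €0.42 + €0.35 + €1.01 = €140.73

€140.73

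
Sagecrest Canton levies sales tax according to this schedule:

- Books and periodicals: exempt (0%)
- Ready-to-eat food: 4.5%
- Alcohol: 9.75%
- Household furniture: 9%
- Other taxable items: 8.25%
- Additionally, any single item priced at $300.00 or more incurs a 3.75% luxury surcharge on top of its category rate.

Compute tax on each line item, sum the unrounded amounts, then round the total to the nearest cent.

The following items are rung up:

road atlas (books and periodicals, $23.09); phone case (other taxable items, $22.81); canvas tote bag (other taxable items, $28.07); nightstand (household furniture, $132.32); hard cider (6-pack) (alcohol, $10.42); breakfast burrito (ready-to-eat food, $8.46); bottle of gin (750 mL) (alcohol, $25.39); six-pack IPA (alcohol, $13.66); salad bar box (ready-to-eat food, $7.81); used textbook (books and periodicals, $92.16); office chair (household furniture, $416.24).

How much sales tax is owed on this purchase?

Road atlas $23.09: books and periodicals → 0% → $0.00
Phone case $22.81: other taxable items → 8.25% → $1.881825
Canvas tote bag $28.07: other taxable items → 8.25% → $2.315775
Nightstand $132.32: household furniture → 9% → $11.9088
Hard cider (6-pack) $10.42: alcohol → 9.75% → $1.01595
Breakfast burrito $8.46: ready-to-eat food → 4.5% → $0.3807
Bottle of gin (750 mL) $25.39: alcohol → 9.75% → $2.475525
Six-pack IPA $13.66: alcohol → 9.75% → $1.33185
Salad bar box $7.81: ready-to-eat food → 4.5% → $0.35145
Used textbook $92.16: books and periodicals → 0% → $0.00
Office chair $416.24: household furniture → 9% + 3.75% surcharge = 12.75% → $53.0706
Unrounded tax sum = $74.732475 → $74.73

$74.73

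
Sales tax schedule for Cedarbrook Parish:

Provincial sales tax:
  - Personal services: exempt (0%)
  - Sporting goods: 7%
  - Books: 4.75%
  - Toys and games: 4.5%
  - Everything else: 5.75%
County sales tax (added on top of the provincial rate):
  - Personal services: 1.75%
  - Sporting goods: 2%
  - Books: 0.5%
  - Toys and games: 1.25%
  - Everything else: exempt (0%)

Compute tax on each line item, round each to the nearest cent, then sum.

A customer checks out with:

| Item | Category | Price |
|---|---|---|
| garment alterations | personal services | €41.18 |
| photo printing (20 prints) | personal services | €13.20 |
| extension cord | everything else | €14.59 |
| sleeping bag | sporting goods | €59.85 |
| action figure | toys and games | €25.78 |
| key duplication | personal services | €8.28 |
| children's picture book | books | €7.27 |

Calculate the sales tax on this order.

Garment alterations €41.18: personal services → 0% + 1.75% county = 1.75% → €0.72
Photo printing (20 prints) €13.20: personal services → 0% + 1.75% county = 1.75% → €0.23
Extension cord €14.59: everything else → 5.75% + 0% county = 5.75% → €0.84
Sleeping bag €59.85: sporting goods → 7% + 2% county = 9% → €5.39
Action figure €25.78: toys and games → 4.5% + 1.25% county = 5.75% → €1.48
Key duplication €8.28: personal services → 0% + 1.75% county = 1.75% → €0.14
Children's picture book €7.27: books → 4.75% + 0.5% county = 5.25% → €0.38
Total tax = €0.72 + €0.23 + €0.84 + €5.39 + €1.48 + €0.14 + €0.38 = €9.18

€9.18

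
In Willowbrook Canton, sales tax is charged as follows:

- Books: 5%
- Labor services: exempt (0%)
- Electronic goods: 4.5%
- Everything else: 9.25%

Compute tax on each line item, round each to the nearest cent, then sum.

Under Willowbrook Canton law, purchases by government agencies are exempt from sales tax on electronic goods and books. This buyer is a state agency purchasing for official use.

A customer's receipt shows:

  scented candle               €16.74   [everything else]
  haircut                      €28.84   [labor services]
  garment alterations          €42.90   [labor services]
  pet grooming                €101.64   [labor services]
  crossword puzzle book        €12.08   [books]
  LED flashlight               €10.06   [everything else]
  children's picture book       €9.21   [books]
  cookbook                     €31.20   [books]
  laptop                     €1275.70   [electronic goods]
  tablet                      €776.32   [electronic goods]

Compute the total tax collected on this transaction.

€2.48

Scented candle €16.74: everything else → 9.25% → €1.55
Haircut €28.84: labor services → 0% → €0.00
Garment alterations €42.90: labor services → 0% → €0.00
Pet grooming €101.64: labor services → 0% → €0.00
Crossword puzzle book €12.08: books, buyer-exempt → 0% → €0.00
LED flashlight €10.06: everything else → 9.25% → €0.93
Children's picture book €9.21: books, buyer-exempt → 0% → €0.00
Cookbook €31.20: books, buyer-exempt → 0% → €0.00
Laptop €1275.70: electronic goods, buyer-exempt → 0% → €0.00
Tablet €776.32: electronic goods, buyer-exempt → 0% → €0.00
Total tax = €1.55 + €0.93 = €2.48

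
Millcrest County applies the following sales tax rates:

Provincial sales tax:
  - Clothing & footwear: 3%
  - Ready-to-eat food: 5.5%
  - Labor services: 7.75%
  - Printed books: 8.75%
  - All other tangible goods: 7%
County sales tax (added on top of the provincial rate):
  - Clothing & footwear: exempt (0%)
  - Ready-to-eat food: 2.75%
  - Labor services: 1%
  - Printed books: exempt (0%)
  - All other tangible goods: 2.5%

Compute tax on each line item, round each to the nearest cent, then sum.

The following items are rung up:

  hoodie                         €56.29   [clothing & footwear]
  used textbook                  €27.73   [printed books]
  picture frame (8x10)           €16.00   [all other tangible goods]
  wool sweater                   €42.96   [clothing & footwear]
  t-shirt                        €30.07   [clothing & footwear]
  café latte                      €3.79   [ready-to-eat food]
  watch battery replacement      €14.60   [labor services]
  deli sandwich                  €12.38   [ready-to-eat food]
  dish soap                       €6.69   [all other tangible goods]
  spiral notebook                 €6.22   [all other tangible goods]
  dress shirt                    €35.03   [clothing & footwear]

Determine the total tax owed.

Hoodie €56.29: clothing & footwear → 3% + 0% county = 3% → €1.69
Used textbook €27.73: printed books → 8.75% + 0% county = 8.75% → €2.43
Picture frame (8x10) €16.00: all other tangible goods → 7% + 2.5% county = 9.5% → €1.52
Wool sweater €42.96: clothing & footwear → 3% + 0% county = 3% → €1.29
T-shirt €30.07: clothing & footwear → 3% + 0% county = 3% → €0.90
Café latte €3.79: ready-to-eat food → 5.5% + 2.75% county = 8.25% → €0.31
Watch battery replacement €14.60: labor services → 7.75% + 1% county = 8.75% → €1.28
Deli sandwich €12.38: ready-to-eat food → 5.5% + 2.75% county = 8.25% → €1.02
Dish soap €6.69: all other tangible goods → 7% + 2.5% county = 9.5% → €0.64
Spiral notebook €6.22: all other tangible goods → 7% + 2.5% county = 9.5% → €0.59
Dress shirt €35.03: clothing & footwear → 3% + 0% county = 3% → €1.05
Total tax = €1.69 + €2.43 + €1.52 + €1.29 + €0.90 + €0.31 + €1.28 + €1.02 + €0.64 + €0.59 + €1.05 = €12.72

€12.72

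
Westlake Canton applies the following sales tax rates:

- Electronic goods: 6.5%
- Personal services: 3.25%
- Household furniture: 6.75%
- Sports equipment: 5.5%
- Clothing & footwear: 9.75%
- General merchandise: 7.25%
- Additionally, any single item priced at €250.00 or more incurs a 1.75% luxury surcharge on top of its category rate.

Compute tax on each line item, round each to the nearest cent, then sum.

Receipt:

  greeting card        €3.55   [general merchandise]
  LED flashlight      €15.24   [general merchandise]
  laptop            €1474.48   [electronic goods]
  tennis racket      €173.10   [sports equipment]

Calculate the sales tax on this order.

Greeting card €3.55: general merchandise → 7.25% → €0.26
LED flashlight €15.24: general merchandise → 7.25% → €1.10
Laptop €1474.48: electronic goods → 6.5% + 1.75% surcharge = 8.25% → €121.64
Tennis racket €173.10: sports equipment → 5.5% → €9.52
Total tax = €0.26 + €1.10 + €121.64 + €9.52 = €132.52

€132.52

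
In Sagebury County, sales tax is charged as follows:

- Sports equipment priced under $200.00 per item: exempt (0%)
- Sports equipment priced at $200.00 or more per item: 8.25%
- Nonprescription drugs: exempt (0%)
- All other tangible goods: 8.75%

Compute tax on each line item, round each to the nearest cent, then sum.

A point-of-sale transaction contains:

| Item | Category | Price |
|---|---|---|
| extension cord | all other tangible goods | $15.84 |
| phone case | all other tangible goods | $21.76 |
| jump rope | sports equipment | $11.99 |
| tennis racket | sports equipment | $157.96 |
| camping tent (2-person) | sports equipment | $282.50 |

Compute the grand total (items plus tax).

Extension cord $15.84: all other tangible goods → 8.75% → $1.39
Phone case $21.76: all other tangible goods → 8.75% → $1.90
Jump rope $11.99: sports equipment, under $200.00 → 0% → $0.00
Tennis racket $157.96: sports equipment, under $200.00 → 0% → $0.00
Camping tent (2-person) $282.50: sports equipment, $200.00 or more → 8.25% → $23.31
Subtotal = $490.05; tax = $26.60; total due = $516.65

$516.65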